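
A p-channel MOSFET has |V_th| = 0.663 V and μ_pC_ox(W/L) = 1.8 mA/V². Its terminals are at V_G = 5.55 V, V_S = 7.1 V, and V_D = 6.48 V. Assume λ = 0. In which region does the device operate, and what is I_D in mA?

V_SG = V_S − V_G = 7.1 − 5.55 = 1.55 V; V_SD = V_S − V_D = 7.1 − 6.48 = 0.62 V.
V_ov = V_SG − |V_th| = 1.55 − 0.663 = 0.887 V.
Since V_SD = 0.62 V < V_ov = 0.887 V, the device is in the triode region.
I_D = k_p [V_ov · V_SD − ½ V_SD²] = 1.8 × [0.887 × 0.62 − 0.5 × 0.62²] = 0.644 mA.

Triode; I_D = 0.644 mA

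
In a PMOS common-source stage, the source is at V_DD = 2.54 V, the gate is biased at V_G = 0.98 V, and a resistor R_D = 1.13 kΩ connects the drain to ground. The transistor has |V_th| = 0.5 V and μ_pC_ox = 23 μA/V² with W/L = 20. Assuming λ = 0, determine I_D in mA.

V_SG = V_DD − V_G = 2.54 − 0.98 = 1.56 V, so V_ov = 1.56 − 0.5 = 1.06 V.
k_p = μ_pC_ox · (W/L) = 0.46 mA/V².
Assume saturation: I_D = ½ k_p V_ov² = 0.5 × 0.46 × 1.06² = 0.258 mA, giving V_SD = V_DD − I_D R_D = 2.54 − 0.258 × 1.13 = 2.25 V.
V_SD = 2.25 V ≥ V_ov = 1.06 V, confirming saturation.

I_D = 0.258 mA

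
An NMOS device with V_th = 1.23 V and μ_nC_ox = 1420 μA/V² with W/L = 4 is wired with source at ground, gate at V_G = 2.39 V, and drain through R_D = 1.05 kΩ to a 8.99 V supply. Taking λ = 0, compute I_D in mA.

I_D = 3.82 mA

V_GS = V_G = 2.39 V, so V_ov = 2.39 − 1.23 = 1.16 V.
k_n = μ_nC_ox · (W/L) = 5.68 mA/V².
Assume saturation: I_D = ½ k_n V_ov² = 0.5 × 5.68 × 1.16² = 3.82 mA, giving V_DS = V_DD − I_D R_D = 8.99 − 3.82 × 1.05 = 4.98 V.
V_DS = 4.98 V ≥ V_ov = 1.16 V, confirming saturation.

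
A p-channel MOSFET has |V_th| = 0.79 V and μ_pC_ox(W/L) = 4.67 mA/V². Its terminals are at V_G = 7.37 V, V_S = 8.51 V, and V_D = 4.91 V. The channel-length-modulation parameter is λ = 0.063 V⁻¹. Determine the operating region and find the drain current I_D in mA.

V_SG = V_S − V_G = 8.51 − 7.37 = 1.14 V; V_SD = V_S − V_D = 8.51 − 4.91 = 3.6 V.
V_ov = V_SG − |V_th| = 1.14 − 0.79 = 0.35 V.
Since V_SD = 3.6 V ≥ V_ov = 0.35 V, the device is in saturation.
I_D = ½ k_p V_ov² (1 + λ V_SD) = 0.5 × 4.67 × 0.35² × (1 + 0.063 × 3.6) = 0.351 mA.

Saturation; I_D = 0.351 mA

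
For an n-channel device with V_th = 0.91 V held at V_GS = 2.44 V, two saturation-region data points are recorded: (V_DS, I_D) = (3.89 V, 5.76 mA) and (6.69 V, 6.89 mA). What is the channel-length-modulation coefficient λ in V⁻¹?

λ = 0.0963 V⁻¹

With V_GS fixed, I_D ∝ (1 + λ V_DS) in saturation, so I_D2/I_D1 = (1 + λ V_DS2)/(1 + λ V_DS1).
6.89/5.76 = 1.196 = (1 + 6.69 λ)/(1 + 3.89 λ).
Solving: λ (I_D1 V_DS2 − I_D2 V_DS1) = I_D2 − I_D1, so λ = (6.89 − 5.76) / (5.76 × 6.69 − 6.89 × 3.89) = 1.13 / 11.7 = 0.0963 V⁻¹.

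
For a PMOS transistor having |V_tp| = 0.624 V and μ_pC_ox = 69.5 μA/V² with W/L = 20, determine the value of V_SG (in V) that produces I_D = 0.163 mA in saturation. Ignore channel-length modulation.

V_SG = 1.11 V

k_p = μ_pC_ox · (W/L) = 1.39 mA/V².
In saturation I_D = ½ k_p (V_SG − |V_tp|)², so V_SG − |V_tp| = √(2 I_D / k_p) = √(2 × 0.163 / 1.39) = 0.484 V.
V_SG = 0.624 + 0.484 = 1.11 V.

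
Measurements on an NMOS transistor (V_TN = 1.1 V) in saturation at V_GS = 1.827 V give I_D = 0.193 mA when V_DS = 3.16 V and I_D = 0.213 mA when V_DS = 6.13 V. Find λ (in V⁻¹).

λ = 0.0392 V⁻¹

With V_GS fixed, I_D ∝ (1 + λ V_DS) in saturation, so I_D2/I_D1 = (1 + λ V_DS2)/(1 + λ V_DS1).
0.213/0.193 = 1.104 = (1 + 6.13 λ)/(1 + 3.16 λ).
Solving: λ (I_D1 V_DS2 − I_D2 V_DS1) = I_D2 − I_D1, so λ = (0.213 − 0.193) / (0.193 × 6.13 − 0.213 × 3.16) = 0.02 / 0.51 = 0.0392 V⁻¹.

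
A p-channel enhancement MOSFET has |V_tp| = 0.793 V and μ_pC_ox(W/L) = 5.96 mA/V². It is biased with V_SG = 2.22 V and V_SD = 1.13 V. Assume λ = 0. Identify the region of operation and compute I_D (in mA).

Triode; I_D = 5.81 mA

V_ov = V_SG − |V_tp| = 2.22 − 0.793 = 1.43 V.
Since V_SD = 1.13 V < V_ov = 1.43 V, the device is in the triode region.
I_D = k_p [V_ov · V_SD − ½ V_SD²] = 5.96 × [1.43 × 1.13 − 0.5 × 1.13²] = 5.81 mA.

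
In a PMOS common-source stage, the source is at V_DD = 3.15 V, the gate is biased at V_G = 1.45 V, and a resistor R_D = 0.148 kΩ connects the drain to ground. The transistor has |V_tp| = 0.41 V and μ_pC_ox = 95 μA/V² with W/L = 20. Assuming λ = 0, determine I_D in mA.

V_SG = V_DD − V_G = 3.15 − 1.45 = 1.7 V, so V_ov = 1.7 − 0.41 = 1.29 V.
k_p = μ_pC_ox · (W/L) = 1.9 mA/V².
Assume saturation: I_D = ½ k_p V_ov² = 0.5 × 1.9 × 1.29² = 1.58 mA, giving V_SD = V_DD − I_D R_D = 3.15 − 1.58 × 0.148 = 2.92 V.
V_SD = 2.92 V ≥ V_ov = 1.29 V, confirming saturation.

I_D = 1.58 mA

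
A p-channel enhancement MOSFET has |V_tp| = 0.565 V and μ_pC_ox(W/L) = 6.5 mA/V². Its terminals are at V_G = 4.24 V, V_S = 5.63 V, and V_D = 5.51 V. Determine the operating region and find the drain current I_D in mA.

Triode; I_D = 0.597 mA

V_SG = V_S − V_G = 5.63 − 4.24 = 1.39 V; V_SD = V_S − V_D = 5.63 − 5.51 = 0.12 V.
V_ov = V_SG − |V_tp| = 1.39 − 0.565 = 0.825 V.
Since V_SD = 0.12 V < V_ov = 0.825 V, the device is in the triode region.
I_D = k_p [V_ov · V_SD − ½ V_SD²] = 6.5 × [0.825 × 0.12 − 0.5 × 0.12²] = 0.597 mA.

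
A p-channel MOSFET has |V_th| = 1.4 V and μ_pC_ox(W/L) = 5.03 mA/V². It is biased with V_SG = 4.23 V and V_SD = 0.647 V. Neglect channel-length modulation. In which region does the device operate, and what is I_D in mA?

Triode; I_D = 8.16 mA

V_ov = V_SG − |V_th| = 4.23 − 1.4 = 2.83 V.
Since V_SD = 0.647 V < V_ov = 2.83 V, the device is in the triode region.
I_D = k_p [V_ov · V_SD − ½ V_SD²] = 5.03 × [2.83 × 0.647 − 0.5 × 0.647²] = 8.16 mA.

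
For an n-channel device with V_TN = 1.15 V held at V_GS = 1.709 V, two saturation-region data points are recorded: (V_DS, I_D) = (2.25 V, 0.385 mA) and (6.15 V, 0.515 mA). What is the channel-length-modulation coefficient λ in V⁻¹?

With V_GS fixed, I_D ∝ (1 + λ V_DS) in saturation, so I_D2/I_D1 = (1 + λ V_DS2)/(1 + λ V_DS1).
0.515/0.385 = 1.338 = (1 + 6.15 λ)/(1 + 2.25 λ).
Solving: λ (I_D1 V_DS2 − I_D2 V_DS1) = I_D2 − I_D1, so λ = (0.515 − 0.385) / (0.385 × 6.15 − 0.515 × 2.25) = 0.13 / 1.21 = 0.108 V⁻¹.

λ = 0.108 V⁻¹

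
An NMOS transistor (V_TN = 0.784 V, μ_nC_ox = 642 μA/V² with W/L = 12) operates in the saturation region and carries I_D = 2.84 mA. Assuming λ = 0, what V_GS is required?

V_GS = 1.64 V

k_n = μ_nC_ox · (W/L) = 7.704 mA/V².
In saturation I_D = ½ k_n (V_GS − V_TN)², so V_GS − V_TN = √(2 I_D / k_n) = √(2 × 2.84 / 7.704) = 0.859 V.
V_GS = 0.784 + 0.859 = 1.64 V.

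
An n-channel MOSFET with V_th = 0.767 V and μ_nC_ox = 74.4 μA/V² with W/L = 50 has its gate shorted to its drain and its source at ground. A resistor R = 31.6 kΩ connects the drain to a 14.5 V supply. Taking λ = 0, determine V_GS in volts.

V_GS = 1.24 V

With gate tied to drain, V_GS = V_DS ≥ V_GS − V_th, so the device is in saturation.
k_n = μ_nC_ox · (W/L) = 3.72 mA/V².
KCL at the drain: ½ k_n (V_GS − V_th)² = (V_DD − V_GS)/R.
Let x = V_GS − 0.767. Then 58.8 x² + x − 13.73 = 0, giving x = 0.475 V (positive root), so V_GS = 1.24 V.
I_D = (V_DD − V_GS)/R = (14.5 − 1.24) / 31.6 = 0.42 mA.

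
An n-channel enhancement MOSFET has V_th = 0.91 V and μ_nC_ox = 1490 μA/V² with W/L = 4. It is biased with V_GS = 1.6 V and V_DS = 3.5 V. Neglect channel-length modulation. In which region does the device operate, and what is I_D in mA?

k_n = μ_nC_ox · (W/L) = 5.96 mA/V².
V_ov = V_GS − V_th = 1.6 − 0.91 = 0.69 V.
Since V_DS = 3.5 V ≥ V_ov = 0.69 V, the device is in saturation.
I_D = ½ k_n V_ov² = 0.5 × 5.96 × 0.69² = 1.42 mA.

Saturation; I_D = 1.42 mA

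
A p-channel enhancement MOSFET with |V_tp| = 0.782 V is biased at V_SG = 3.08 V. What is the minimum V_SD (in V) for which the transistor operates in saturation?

The boundary between triode and saturation is V_SD = V_SG − |V_tp| = V_ov.
V_ov = 3.08 − 0.782 = 2.3 V.

V_SD,sat = 2.30 V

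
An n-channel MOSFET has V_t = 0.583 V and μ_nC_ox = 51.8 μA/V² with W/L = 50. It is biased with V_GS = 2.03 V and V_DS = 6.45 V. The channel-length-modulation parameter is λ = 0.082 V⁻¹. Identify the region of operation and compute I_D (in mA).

Saturation; I_D = 4.15 mA

k_n = μ_nC_ox · (W/L) = 2.59 mA/V².
V_ov = V_GS − V_t = 2.03 − 0.583 = 1.45 V.
Since V_DS = 6.45 V ≥ V_ov = 1.45 V, the device is in saturation.
I_D = ½ k_n V_ov² (1 + λ V_DS) = 0.5 × 2.59 × 1.45² × (1 + 0.082 × 6.45) = 4.15 mA.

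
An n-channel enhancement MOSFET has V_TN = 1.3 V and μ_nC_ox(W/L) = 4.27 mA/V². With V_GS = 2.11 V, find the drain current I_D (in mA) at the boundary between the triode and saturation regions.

I_D = 1.40 mA

At the boundary V_DS = V_ov = V_GS − V_TN = 2.11 − 1.3 = 0.81 V.
I_D = ½ k_n V_ov² = 0.5 × 4.27 × 0.81² = 1.4 mA.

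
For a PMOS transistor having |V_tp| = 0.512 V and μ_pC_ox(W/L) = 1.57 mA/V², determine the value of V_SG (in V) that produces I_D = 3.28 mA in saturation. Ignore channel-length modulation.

V_SG = 2.56 V

In saturation I_D = ½ k_p (V_SG − |V_tp|)², so V_SG − |V_tp| = √(2 I_D / k_p) = √(2 × 3.28 / 1.57) = 2.04 V.
V_SG = 0.512 + 2.04 = 2.56 V.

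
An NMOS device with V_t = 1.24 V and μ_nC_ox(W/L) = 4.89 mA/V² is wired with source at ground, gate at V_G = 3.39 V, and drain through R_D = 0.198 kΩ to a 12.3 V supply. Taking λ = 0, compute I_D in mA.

I_D = 11.3 mA

V_GS = V_G = 3.39 V, so V_ov = 3.39 − 1.24 = 2.15 V.
Assume saturation: I_D = ½ k_n V_ov² = 0.5 × 4.89 × 2.15² = 11.3 mA, giving V_DS = V_DD − I_D R_D = 12.3 − 11.3 × 0.198 = 10.1 V.
V_DS = 10.1 V ≥ V_ov = 2.15 V, confirming saturation.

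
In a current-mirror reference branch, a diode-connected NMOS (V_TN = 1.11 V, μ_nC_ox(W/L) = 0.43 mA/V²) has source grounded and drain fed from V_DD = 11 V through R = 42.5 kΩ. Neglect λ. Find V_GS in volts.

V_GS = 2.10 V

With gate tied to drain, V_GS = V_DS ≥ V_GS − V_TN, so the device is in saturation.
KCL at the drain: ½ k_n (V_GS − V_TN)² = (V_DD − V_GS)/R.
Let x = V_GS − 1.11. Then 9.14 x² + x − 9.89 = 0, giving x = 0.987 V (positive root), so V_GS = 2.1 V.
I_D = (V_DD − V_GS)/R = (11 − 2.1) / 42.5 = 0.209 mA.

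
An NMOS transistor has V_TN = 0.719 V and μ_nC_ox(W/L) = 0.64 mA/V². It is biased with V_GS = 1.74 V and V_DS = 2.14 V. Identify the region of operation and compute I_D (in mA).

Saturation; I_D = 0.334 mA

V_ov = V_GS − V_TN = 1.74 − 0.719 = 1.02 V.
Since V_DS = 2.14 V ≥ V_ov = 1.02 V, the device is in saturation.
I_D = ½ k_n V_ov² = 0.5 × 0.64 × 1.02² = 0.334 mA.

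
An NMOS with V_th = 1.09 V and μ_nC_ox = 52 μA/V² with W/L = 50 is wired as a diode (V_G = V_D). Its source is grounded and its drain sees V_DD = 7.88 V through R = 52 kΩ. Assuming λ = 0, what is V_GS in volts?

With gate tied to drain, V_GS = V_DS ≥ V_GS − V_th, so the device is in saturation.
k_n = μ_nC_ox · (W/L) = 2.6 mA/V².
KCL at the drain: ½ k_n (V_GS − V_th)² = (V_DD − V_GS)/R.
Let x = V_GS − 1.09. Then 67.6 x² + x − 6.79 = 0, giving x = 0.31 V (positive root), so V_GS = 1.4 V.
I_D = (V_DD − V_GS)/R = (7.88 − 1.4) / 52 = 0.125 mA.

V_GS = 1.40 V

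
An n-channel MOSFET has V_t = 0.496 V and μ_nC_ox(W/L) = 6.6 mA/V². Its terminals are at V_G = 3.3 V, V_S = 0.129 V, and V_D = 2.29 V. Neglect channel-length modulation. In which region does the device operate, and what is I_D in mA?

V_GS = V_G − V_S = 3.3 − 0.129 = 3.17 V; V_DS = V_D − V_S = 2.29 − 0.129 = 2.16 V.
V_ov = V_GS − V_t = 3.17 − 0.496 = 2.67 V.
Since V_DS = 2.16 V < V_ov = 2.67 V, the device is in the triode region.
I_D = k_n [V_ov · V_DS − ½ V_DS²] = 6.6 × [2.67 × 2.16 − 0.5 × 2.16²] = 22.7 mA.

Triode; I_D = 22.7 mA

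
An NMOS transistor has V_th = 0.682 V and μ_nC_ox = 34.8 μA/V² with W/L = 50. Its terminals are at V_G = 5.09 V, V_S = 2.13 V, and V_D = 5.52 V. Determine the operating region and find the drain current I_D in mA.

V_GS = V_G − V_S = 5.09 − 2.13 = 2.96 V; V_DS = V_D − V_S = 5.52 − 2.13 = 3.39 V.
k_n = μ_nC_ox · (W/L) = 1.74 mA/V².
V_ov = V_GS − V_th = 2.96 − 0.682 = 2.28 V.
Since V_DS = 3.39 V ≥ V_ov = 2.28 V, the device is in saturation.
I_D = ½ k_n V_ov² = 0.5 × 1.74 × 2.28² = 4.51 mA.

Saturation; I_D = 4.51 mA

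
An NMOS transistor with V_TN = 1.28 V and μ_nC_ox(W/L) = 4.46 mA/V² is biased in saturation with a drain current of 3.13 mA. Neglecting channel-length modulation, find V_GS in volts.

In saturation I_D = ½ k_n (V_GS − V_TN)², so V_GS − V_TN = √(2 I_D / k_n) = √(2 × 3.13 / 4.46) = 1.18 V.
V_GS = 1.28 + 1.18 = 2.46 V.

V_GS = 2.46 V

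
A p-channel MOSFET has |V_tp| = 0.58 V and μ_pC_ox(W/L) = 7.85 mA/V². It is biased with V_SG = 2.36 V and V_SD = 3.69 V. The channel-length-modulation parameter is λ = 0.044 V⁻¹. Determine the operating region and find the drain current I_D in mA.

Saturation; I_D = 14.5 mA

V_ov = V_SG − |V_tp| = 2.36 − 0.58 = 1.78 V.
Since V_SD = 3.69 V ≥ V_ov = 1.78 V, the device is in saturation.
I_D = ½ k_p V_ov² (1 + λ V_SD) = 0.5 × 7.85 × 1.78² × (1 + 0.044 × 3.69) = 14.5 mA.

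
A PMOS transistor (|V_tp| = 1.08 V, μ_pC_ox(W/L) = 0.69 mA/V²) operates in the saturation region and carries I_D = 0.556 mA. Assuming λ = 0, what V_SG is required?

In saturation I_D = ½ k_p (V_SG − |V_tp|)², so V_SG − |V_tp| = √(2 I_D / k_p) = √(2 × 0.556 / 0.69) = 1.27 V.
V_SG = 1.08 + 1.27 = 2.35 V.

V_SG = 2.35 V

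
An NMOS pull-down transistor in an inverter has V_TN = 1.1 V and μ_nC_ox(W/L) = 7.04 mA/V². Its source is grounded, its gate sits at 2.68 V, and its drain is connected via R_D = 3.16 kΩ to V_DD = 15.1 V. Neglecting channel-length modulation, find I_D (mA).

V_GS = V_G = 2.68 V, so V_ov = 2.68 − 1.1 = 1.58 V.
Assume saturation: I_D = ½ k_n V_ov² = 0.5 × 7.04 × 1.58² = 8.79 mA, giving V_DS = V_DD − I_D R_D = 15.1 − 8.79 × 3.16 = -12.7 V.
But -12.7 V < V_ov = 1.58 V, so the device is actually in triode.
In triode I_D = k_n[V_ov V_DS − ½ V_DS²] and I_D = (V_DD − V_DS)/R_D. Equating: 11.1 V_DS² − 36.15 V_DS + 15.1 = 0, giving V_DS = 0.492 V (the root below V_ov).
I_D = (15.1 − 0.492) / 3.16 = 4.62 mA.

I_D = 4.62 mA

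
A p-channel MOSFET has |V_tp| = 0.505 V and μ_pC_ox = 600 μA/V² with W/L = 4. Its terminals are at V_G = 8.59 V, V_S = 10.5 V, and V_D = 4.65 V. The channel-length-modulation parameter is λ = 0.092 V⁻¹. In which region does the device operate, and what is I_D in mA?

Saturation; I_D = 3.64 mA

V_SG = V_S − V_G = 10.5 − 8.59 = 1.91 V; V_SD = V_S − V_D = 10.5 − 4.65 = 5.85 V.
k_p = μ_pC_ox · (W/L) = 2.4 mA/V².
V_ov = V_SG − |V_tp| = 1.91 − 0.505 = 1.41 V.
Since V_SD = 5.85 V ≥ V_ov = 1.41 V, the device is in saturation.
I_D = ½ k_p V_ov² (1 + λ V_SD) = 0.5 × 2.4 × 1.41² × (1 + 0.092 × 5.85) = 3.64 mA.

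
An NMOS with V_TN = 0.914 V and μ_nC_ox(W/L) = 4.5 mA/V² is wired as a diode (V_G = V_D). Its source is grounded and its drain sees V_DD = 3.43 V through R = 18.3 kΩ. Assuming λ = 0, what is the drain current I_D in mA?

With gate tied to drain, V_GS = V_DS ≥ V_GS − V_TN, so the device is in saturation.
KCL at the drain: ½ k_n (V_GS − V_TN)² = (V_DD − V_GS)/R.
Let x = V_GS − 0.914. Then 41.2 x² + x − 2.516 = 0, giving x = 0.235 V (positive root), so V_GS = 1.15 V.
I_D = (V_DD − V_GS)/R = (3.43 − 1.15) / 18.3 = 0.125 mA.

I_D = 0.125 mA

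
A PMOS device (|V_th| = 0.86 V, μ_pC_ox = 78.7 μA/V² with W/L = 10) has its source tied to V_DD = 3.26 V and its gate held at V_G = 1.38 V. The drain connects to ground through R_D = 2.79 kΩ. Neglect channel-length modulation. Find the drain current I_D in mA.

V_SG = V_DD − V_G = 3.26 − 1.38 = 1.88 V, so V_ov = 1.88 − 0.86 = 1.02 V.
k_p = μ_pC_ox · (W/L) = 0.787 mA/V².
Assume saturation: I_D = ½ k_p V_ov² = 0.5 × 0.787 × 1.02² = 0.409 mA, giving V_SD = V_DD − I_D R_D = 3.26 − 0.409 × 2.79 = 2.12 V.
V_SD = 2.12 V ≥ V_ov = 1.02 V, confirming saturation.

I_D = 0.409 mA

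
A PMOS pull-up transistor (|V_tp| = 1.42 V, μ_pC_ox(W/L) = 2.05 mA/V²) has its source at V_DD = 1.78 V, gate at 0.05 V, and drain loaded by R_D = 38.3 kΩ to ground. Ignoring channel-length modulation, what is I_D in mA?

I_D = 0.0444 mA

V_SG = V_DD − V_G = 1.78 − 0.05 = 1.73 V, so V_ov = 1.73 − 1.42 = 0.31 V.
Assume saturation: I_D = ½ k_p V_ov² = 0.5 × 2.05 × 0.31² = 0.0985 mA, giving V_SD = V_DD − I_D R_D = 1.78 − 0.0985 × 38.3 = -1.99 V.
But -1.99 V < V_ov = 0.31 V, so the device is actually in triode.
In triode I_D = k_p[V_ov V_SD − ½ V_SD²] and I_D = (V_DD − V_SD)/R_D. Equating: 39.3 V_SD² − 25.34 V_SD + 1.78 = 0, giving V_SD = 0.0802 V (the root below V_ov).
I_D = (1.78 − 0.0802) / 38.3 = 0.0444 mA.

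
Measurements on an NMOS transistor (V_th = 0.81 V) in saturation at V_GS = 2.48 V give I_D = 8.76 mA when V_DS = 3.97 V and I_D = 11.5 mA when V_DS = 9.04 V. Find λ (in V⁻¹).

With V_GS fixed, I_D ∝ (1 + λ V_DS) in saturation, so I_D2/I_D1 = (1 + λ V_DS2)/(1 + λ V_DS1).
11.5/8.76 = 1.313 = (1 + 9.04 λ)/(1 + 3.97 λ).
Solving: λ (I_D1 V_DS2 − I_D2 V_DS1) = I_D2 − I_D1, so λ = (11.5 − 8.76) / (8.76 × 9.04 − 11.5 × 3.97) = 2.74 / 33.5 = 0.0817 V⁻¹.

λ = 0.0817 V⁻¹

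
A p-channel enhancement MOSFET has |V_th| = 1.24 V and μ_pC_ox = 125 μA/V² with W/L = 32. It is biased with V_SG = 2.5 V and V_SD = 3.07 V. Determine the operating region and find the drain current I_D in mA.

k_p = μ_pC_ox · (W/L) = 4 mA/V².
V_ov = V_SG − |V_th| = 2.5 − 1.24 = 1.26 V.
Since V_SD = 3.07 V ≥ V_ov = 1.26 V, the device is in saturation.
I_D = ½ k_p V_ov² = 0.5 × 4 × 1.26² = 3.18 mA.

Saturation; I_D = 3.18 mA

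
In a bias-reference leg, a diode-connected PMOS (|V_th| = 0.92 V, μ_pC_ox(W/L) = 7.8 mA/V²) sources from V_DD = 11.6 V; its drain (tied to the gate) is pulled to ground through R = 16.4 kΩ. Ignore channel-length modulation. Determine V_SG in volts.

With gate tied to drain, V_SG = V_SD ≥ V_SG − |V_th|, so the device is in saturation.
KCL at the drain: ½ k_p (V_SG − |V_th|)² = (V_DD − V_SG)/R.
Let x = V_SG − 0.92. Then 64 x² + x − 10.68 = 0, giving x = 0.401 V (positive root), so V_SG = 1.32 V.
I_D = (V_DD − V_SG)/R = (11.6 − 1.32) / 16.4 = 0.627 mA.

V_SG = 1.32 V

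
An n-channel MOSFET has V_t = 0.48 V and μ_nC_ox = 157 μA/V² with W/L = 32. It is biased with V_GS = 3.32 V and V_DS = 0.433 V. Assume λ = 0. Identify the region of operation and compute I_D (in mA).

Triode; I_D = 5.71 mA

k_n = μ_nC_ox · (W/L) = 5.024 mA/V².
V_ov = V_GS − V_t = 3.32 − 0.48 = 2.84 V.
Since V_DS = 0.433 V < V_ov = 2.84 V, the device is in the triode region.
I_D = k_n [V_ov · V_DS − ½ V_DS²] = 5.024 × [2.84 × 0.433 − 0.5 × 0.433²] = 5.71 mA.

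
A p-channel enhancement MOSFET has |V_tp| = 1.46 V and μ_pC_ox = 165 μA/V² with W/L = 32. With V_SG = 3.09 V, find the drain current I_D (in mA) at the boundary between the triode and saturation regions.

I_D = 7.01 mA

At the boundary V_SD = V_ov = V_SG − |V_tp| = 3.09 − 1.46 = 1.63 V.
k_p = μ_pC_ox · (W/L) = 5.28 mA/V².
I_D = ½ k_p V_ov² = 0.5 × 5.28 × 1.63² = 7.01 mA.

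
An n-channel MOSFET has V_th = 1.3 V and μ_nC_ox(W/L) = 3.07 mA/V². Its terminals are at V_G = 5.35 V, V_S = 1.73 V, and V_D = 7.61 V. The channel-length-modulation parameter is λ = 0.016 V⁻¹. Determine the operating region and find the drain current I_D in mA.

Saturation; I_D = 9.04 mA

V_GS = V_G − V_S = 5.35 − 1.73 = 3.62 V; V_DS = V_D − V_S = 7.61 − 1.73 = 5.88 V.
V_ov = V_GS − V_th = 3.62 − 1.3 = 2.32 V.
Since V_DS = 5.88 V ≥ V_ov = 2.32 V, the device is in saturation.
I_D = ½ k_n V_ov² (1 + λ V_DS) = 0.5 × 3.07 × 2.32² × (1 + 0.016 × 5.88) = 9.04 mA.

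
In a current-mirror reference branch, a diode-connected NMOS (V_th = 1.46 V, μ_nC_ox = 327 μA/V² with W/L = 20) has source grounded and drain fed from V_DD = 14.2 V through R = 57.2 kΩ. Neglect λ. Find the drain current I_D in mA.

I_D = 0.218 mA

With gate tied to drain, V_GS = V_DS ≥ V_GS − V_th, so the device is in saturation.
k_n = μ_nC_ox · (W/L) = 6.54 mA/V².
KCL at the drain: ½ k_n (V_GS − V_th)² = (V_DD − V_GS)/R.
Let x = V_GS − 1.46. Then 187 x² + x − 12.74 = 0, giving x = 0.258 V (positive root), so V_GS = 1.72 V.
I_D = (V_DD − V_GS)/R = (14.2 − 1.72) / 57.2 = 0.218 mA.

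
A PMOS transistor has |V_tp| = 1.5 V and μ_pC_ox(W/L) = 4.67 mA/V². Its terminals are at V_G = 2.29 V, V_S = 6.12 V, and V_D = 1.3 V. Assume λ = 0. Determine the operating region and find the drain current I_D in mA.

V_SG = V_S − V_G = 6.12 − 2.29 = 3.83 V; V_SD = V_S − V_D = 6.12 − 1.3 = 4.82 V.
V_ov = V_SG − |V_tp| = 3.83 − 1.5 = 2.33 V.
Since V_SD = 4.82 V ≥ V_ov = 2.33 V, the device is in saturation.
I_D = ½ k_p V_ov² = 0.5 × 4.67 × 2.33² = 12.7 mA.

Saturation; I_D = 12.7 mA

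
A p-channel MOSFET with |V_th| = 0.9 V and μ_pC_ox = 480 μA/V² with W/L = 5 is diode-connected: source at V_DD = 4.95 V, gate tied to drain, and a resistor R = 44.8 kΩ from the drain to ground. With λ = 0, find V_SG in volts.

With gate tied to drain, V_SG = V_SD ≥ V_SG − |V_th|, so the device is in saturation.
k_p = μ_pC_ox · (W/L) = 2.4 mA/V².
KCL at the drain: ½ k_p (V_SG − |V_th|)² = (V_DD − V_SG)/R.
Let x = V_SG − 0.9. Then 53.8 x² + x − 4.05 = 0, giving x = 0.265 V (positive root), so V_SG = 1.17 V.
I_D = (V_DD − V_SG)/R = (4.95 − 1.17) / 44.8 = 0.0845 mA.

V_SG = 1.17 V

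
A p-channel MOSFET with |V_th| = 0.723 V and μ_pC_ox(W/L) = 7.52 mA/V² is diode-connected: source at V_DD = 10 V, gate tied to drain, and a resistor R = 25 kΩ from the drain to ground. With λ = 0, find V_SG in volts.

V_SG = 1.03 V

With gate tied to drain, V_SG = V_SD ≥ V_SG − |V_th|, so the device is in saturation.
KCL at the drain: ½ k_p (V_SG − |V_th|)² = (V_DD − V_SG)/R.
Let x = V_SG − 0.723. Then 94 x² + x − 9.277 = 0, giving x = 0.309 V (positive root), so V_SG = 1.03 V.
I_D = (V_DD − V_SG)/R = (10 − 1.03) / 25 = 0.359 mA.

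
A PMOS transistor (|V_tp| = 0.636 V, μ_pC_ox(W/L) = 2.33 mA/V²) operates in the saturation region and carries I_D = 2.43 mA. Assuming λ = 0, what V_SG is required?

In saturation I_D = ½ k_p (V_SG − |V_tp|)², so V_SG − |V_tp| = √(2 I_D / k_p) = √(2 × 2.43 / 2.33) = 1.44 V.
V_SG = 0.636 + 1.44 = 2.08 V.

V_SG = 2.08 V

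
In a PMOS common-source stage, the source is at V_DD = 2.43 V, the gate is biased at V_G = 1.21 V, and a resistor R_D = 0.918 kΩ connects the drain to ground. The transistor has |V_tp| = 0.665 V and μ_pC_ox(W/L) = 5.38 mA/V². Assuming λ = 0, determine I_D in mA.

V_SG = V_DD − V_G = 2.43 − 1.21 = 1.22 V, so V_ov = 1.22 − 0.665 = 0.555 V.
Assume saturation: I_D = ½ k_p V_ov² = 0.5 × 5.38 × 0.555² = 0.829 mA, giving V_SD = V_DD − I_D R_D = 2.43 − 0.829 × 0.918 = 1.67 V.
V_SD = 1.67 V ≥ V_ov = 0.555 V, confirming saturation.

I_D = 0.829 mA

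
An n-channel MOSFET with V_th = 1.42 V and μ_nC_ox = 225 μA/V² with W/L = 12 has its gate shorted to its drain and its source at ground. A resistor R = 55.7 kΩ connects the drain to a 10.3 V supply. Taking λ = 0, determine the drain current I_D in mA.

I_D = 0.153 mA

With gate tied to drain, V_GS = V_DS ≥ V_GS − V_th, so the device is in saturation.
k_n = μ_nC_ox · (W/L) = 2.7 mA/V².
KCL at the drain: ½ k_n (V_GS − V_th)² = (V_DD − V_GS)/R.
Let x = V_GS − 1.42. Then 75.2 x² + x − 8.88 = 0, giving x = 0.337 V (positive root), so V_GS = 1.76 V.
I_D = (V_DD − V_GS)/R = (10.3 − 1.76) / 55.7 = 0.153 mA.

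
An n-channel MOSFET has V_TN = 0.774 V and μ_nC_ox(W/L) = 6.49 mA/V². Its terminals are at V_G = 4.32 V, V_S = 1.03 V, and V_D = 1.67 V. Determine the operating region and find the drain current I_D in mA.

V_GS = V_G − V_S = 4.32 − 1.03 = 3.29 V; V_DS = V_D − V_S = 1.67 − 1.03 = 0.64 V.
V_ov = V_GS − V_TN = 3.29 − 0.774 = 2.52 V.
Since V_DS = 0.64 V < V_ov = 2.52 V, the device is in the triode region.
I_D = k_n [V_ov · V_DS − ½ V_DS²] = 6.49 × [2.52 × 0.64 − 0.5 × 0.64²] = 9.12 mA.

Triode; I_D = 9.12 mA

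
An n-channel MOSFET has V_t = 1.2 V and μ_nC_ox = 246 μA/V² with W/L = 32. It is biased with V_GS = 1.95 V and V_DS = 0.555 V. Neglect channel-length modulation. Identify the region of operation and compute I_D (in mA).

Triode; I_D = 2.06 mA

k_n = μ_nC_ox · (W/L) = 7.872 mA/V².
V_ov = V_GS − V_t = 1.95 − 1.2 = 0.75 V.
Since V_DS = 0.555 V < V_ov = 0.75 V, the device is in the triode region.
I_D = k_n [V_ov · V_DS − ½ V_DS²] = 7.872 × [0.75 × 0.555 − 0.5 × 0.555²] = 2.06 mA.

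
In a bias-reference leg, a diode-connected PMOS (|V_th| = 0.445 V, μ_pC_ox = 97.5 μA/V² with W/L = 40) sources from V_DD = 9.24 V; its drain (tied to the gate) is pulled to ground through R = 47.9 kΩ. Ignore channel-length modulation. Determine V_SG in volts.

With gate tied to drain, V_SG = V_SD ≥ V_SG − |V_th|, so the device is in saturation.
k_p = μ_pC_ox · (W/L) = 3.9 mA/V².
KCL at the drain: ½ k_p (V_SG − |V_th|)² = (V_DD − V_SG)/R.
Let x = V_SG − 0.445. Then 93.4 x² + x − 8.795 = 0, giving x = 0.302 V (positive root), so V_SG = 0.747 V.
I_D = (V_DD − V_SG)/R = (9.24 − 0.747) / 47.9 = 0.177 mA.

V_SG = 0.747 V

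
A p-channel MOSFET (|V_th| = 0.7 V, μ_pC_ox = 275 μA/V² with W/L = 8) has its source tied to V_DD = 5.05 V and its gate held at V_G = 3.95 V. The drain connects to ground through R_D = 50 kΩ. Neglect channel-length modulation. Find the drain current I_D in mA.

I_D = 0.0983 mA

V_SG = V_DD − V_G = 5.05 − 3.95 = 1.1 V, so V_ov = 1.1 − 0.7 = 0.4 V.
k_p = μ_pC_ox · (W/L) = 2.2 mA/V².
Assume saturation: I_D = ½ k_p V_ov² = 0.5 × 2.2 × 0.4² = 0.176 mA, giving V_SD = V_DD − I_D R_D = 5.05 − 0.176 × 50 = -3.75 V.
But -3.75 V < V_ov = 0.4 V, so the device is actually in triode.
In triode I_D = k_p[V_ov V_SD − ½ V_SD²] and I_D = (V_DD − V_SD)/R_D. Equating: 55 V_SD² − 45 V_SD + 5.05 = 0, giving V_SD = 0.134 V (the root below V_ov).
I_D = (5.05 − 0.134) / 50 = 0.0983 mA.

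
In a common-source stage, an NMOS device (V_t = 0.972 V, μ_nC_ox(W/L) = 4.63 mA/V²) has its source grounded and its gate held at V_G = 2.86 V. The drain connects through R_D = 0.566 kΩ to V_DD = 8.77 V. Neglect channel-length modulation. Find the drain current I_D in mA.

I_D = 8.25 mA

V_GS = V_G = 2.86 V, so V_ov = 2.86 − 0.972 = 1.89 V.
Assume saturation: I_D = ½ k_n V_ov² = 0.5 × 4.63 × 1.89² = 8.25 mA, giving V_DS = V_DD − I_D R_D = 8.77 − 8.25 × 0.566 = 4.1 V.
V_DS = 4.1 V ≥ V_ov = 1.89 V, confirming saturation.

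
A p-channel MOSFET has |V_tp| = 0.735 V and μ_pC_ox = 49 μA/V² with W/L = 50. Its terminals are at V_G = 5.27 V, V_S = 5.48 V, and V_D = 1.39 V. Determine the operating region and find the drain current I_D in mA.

Cutoff; I_D = 0 mA

V_SG = V_S − V_G = 5.48 − 5.27 = 0.21 V; V_SD = V_S − V_D = 5.48 − 1.39 = 4.09 V.
V_SG = 0.21 V < |V_tp| = 0.735 V, so the transistor is in cutoff.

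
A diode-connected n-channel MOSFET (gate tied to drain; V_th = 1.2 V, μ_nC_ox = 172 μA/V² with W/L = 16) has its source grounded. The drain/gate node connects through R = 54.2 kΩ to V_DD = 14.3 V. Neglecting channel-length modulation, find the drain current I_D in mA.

With gate tied to drain, V_GS = V_DS ≥ V_GS − V_th, so the device is in saturation.
k_n = μ_nC_ox · (W/L) = 2.752 mA/V².
KCL at the drain: ½ k_n (V_GS − V_th)² = (V_DD − V_GS)/R.
Let x = V_GS − 1.2. Then 74.6 x² + x − 13.1 = 0, giving x = 0.412 V (positive root), so V_GS = 1.61 V.
I_D = (V_DD − V_GS)/R = (14.3 − 1.61) / 54.2 = 0.234 mA.

I_D = 0.234 mA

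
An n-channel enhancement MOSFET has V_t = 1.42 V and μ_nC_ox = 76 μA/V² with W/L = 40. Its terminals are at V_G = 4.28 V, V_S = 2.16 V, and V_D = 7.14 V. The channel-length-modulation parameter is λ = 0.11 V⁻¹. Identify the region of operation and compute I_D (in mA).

Saturation; I_D = 1.15 mA

V_GS = V_G − V_S = 4.28 − 2.16 = 2.12 V; V_DS = V_D − V_S = 7.14 − 2.16 = 4.98 V.
k_n = μ_nC_ox · (W/L) = 3.04 mA/V².
V_ov = V_GS − V_t = 2.12 − 1.42 = 0.7 V.
Since V_DS = 4.98 V ≥ V_ov = 0.7 V, the device is in saturation.
I_D = ½ k_n V_ov² (1 + λ V_DS) = 0.5 × 3.04 × 0.7² × (1 + 0.11 × 4.98) = 1.15 mA.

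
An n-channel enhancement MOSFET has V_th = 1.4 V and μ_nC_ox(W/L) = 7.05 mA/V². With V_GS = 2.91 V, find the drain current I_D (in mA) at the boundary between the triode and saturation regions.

I_D = 8.04 mA

At the boundary V_DS = V_ov = V_GS − V_th = 2.91 − 1.4 = 1.51 V.
I_D = ½ k_n V_ov² = 0.5 × 7.05 × 1.51² = 8.04 mA.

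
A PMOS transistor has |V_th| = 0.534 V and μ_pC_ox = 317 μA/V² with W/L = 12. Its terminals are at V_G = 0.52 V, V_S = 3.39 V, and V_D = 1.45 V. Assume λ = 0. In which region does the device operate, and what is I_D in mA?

V_SG = V_S − V_G = 3.39 − 0.52 = 2.87 V; V_SD = V_S − V_D = 3.39 − 1.45 = 1.94 V.
k_p = μ_pC_ox · (W/L) = 3.804 mA/V².
V_ov = V_SG − |V_th| = 2.87 − 0.534 = 2.34 V.
Since V_SD = 1.94 V < V_ov = 2.34 V, the device is in the triode region.
I_D = k_p [V_ov · V_SD − ½ V_SD²] = 3.804 × [2.34 × 1.94 − 0.5 × 1.94²] = 10.1 mA.

Triode; I_D = 10.1 mA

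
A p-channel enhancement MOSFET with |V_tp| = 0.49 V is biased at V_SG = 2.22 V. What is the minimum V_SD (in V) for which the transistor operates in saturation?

V_SD,sat = 1.73 V

The boundary between triode and saturation is V_SD = V_SG − |V_tp| = V_ov.
V_ov = 2.22 − 0.49 = 1.73 V.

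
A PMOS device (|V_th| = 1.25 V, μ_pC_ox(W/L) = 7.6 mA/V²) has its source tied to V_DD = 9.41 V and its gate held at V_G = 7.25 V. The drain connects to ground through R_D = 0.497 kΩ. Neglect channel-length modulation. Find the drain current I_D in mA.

I_D = 3.15 mA

V_SG = V_DD − V_G = 9.41 − 7.25 = 2.16 V, so V_ov = 2.16 − 1.25 = 0.91 V.
Assume saturation: I_D = ½ k_p V_ov² = 0.5 × 7.6 × 0.91² = 3.15 mA, giving V_SD = V_DD − I_D R_D = 9.41 − 3.15 × 0.497 = 7.85 V.
V_SD = 7.85 V ≥ V_ov = 0.91 V, confirming saturation.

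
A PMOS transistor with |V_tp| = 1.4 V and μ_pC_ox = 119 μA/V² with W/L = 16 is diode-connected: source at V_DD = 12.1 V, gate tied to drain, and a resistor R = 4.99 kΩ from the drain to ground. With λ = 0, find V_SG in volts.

With gate tied to drain, V_SG = V_SD ≥ V_SG − |V_tp|, so the device is in saturation.
k_p = μ_pC_ox · (W/L) = 1.904 mA/V².
KCL at the drain: ½ k_p (V_SG − |V_tp|)² = (V_DD − V_SG)/R.
Let x = V_SG − 1.4. Then 4.75 x² + x − 10.7 = 0, giving x = 1.4 V (positive root), so V_SG = 2.8 V.
I_D = (V_DD − V_SG)/R = (12.1 − 2.8) / 4.99 = 1.86 mA.

V_SG = 2.80 V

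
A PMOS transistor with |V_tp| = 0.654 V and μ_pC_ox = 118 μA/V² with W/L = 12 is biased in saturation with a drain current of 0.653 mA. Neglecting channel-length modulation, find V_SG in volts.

k_p = μ_pC_ox · (W/L) = 1.416 mA/V².
In saturation I_D = ½ k_p (V_SG − |V_tp|)², so V_SG − |V_tp| = √(2 I_D / k_p) = √(2 × 0.653 / 1.416) = 0.96 V.
V_SG = 0.654 + 0.96 = 1.61 V.

V_SG = 1.61 V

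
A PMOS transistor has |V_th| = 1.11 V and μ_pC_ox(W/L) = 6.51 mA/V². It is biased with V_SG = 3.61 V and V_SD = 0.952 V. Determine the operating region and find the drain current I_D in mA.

Triode; I_D = 12.5 mA

V_ov = V_SG − |V_th| = 3.61 − 1.11 = 2.5 V.
Since V_SD = 0.952 V < V_ov = 2.5 V, the device is in the triode region.
I_D = k_p [V_ov · V_SD − ½ V_SD²] = 6.51 × [2.5 × 0.952 − 0.5 × 0.952²] = 12.5 mA.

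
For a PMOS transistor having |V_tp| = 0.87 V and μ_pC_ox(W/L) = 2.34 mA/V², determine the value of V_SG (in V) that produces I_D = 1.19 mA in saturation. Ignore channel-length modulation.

V_SG = 1.88 V

In saturation I_D = ½ k_p (V_SG − |V_tp|)², so V_SG − |V_tp| = √(2 I_D / k_p) = √(2 × 1.19 / 2.34) = 1.01 V.
V_SG = 0.87 + 1.01 = 1.88 V.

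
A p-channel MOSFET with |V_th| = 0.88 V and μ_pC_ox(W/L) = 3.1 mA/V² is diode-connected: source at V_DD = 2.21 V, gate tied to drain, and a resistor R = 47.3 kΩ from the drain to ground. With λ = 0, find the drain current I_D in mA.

With gate tied to drain, V_SG = V_SD ≥ V_SG − |V_th|, so the device is in saturation.
KCL at the drain: ½ k_p (V_SG − |V_th|)² = (V_DD − V_SG)/R.
Let x = V_SG − 0.88. Then 73.3 x² + x − 1.33 = 0, giving x = 0.128 V (positive root), so V_SG = 1.01 V.
I_D = (V_DD − V_SG)/R = (2.21 − 1.01) / 47.3 = 0.0254 mA.

I_D = 0.0254 mA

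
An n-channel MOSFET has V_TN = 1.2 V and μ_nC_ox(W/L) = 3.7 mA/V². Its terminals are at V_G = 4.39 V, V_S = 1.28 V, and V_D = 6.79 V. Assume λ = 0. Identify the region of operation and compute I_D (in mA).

V_GS = V_G − V_S = 4.39 − 1.28 = 3.11 V; V_DS = V_D − V_S = 6.79 − 1.28 = 5.51 V.
V_ov = V_GS − V_TN = 3.11 − 1.2 = 1.91 V.
Since V_DS = 5.51 V ≥ V_ov = 1.91 V, the device is in saturation.
I_D = ½ k_n V_ov² = 0.5 × 3.7 × 1.91² = 6.75 mA.

Saturation; I_D = 6.75 mA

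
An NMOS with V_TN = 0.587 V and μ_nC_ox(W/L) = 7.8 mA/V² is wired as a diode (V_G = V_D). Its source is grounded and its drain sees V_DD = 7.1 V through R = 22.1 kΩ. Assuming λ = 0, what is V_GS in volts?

V_GS = 0.856 V

With gate tied to drain, V_GS = V_DS ≥ V_GS − V_TN, so the device is in saturation.
KCL at the drain: ½ k_n (V_GS − V_TN)² = (V_DD − V_GS)/R.
Let x = V_GS − 0.587. Then 86.2 x² + x − 6.513 = 0, giving x = 0.269 V (positive root), so V_GS = 0.856 V.
I_D = (V_DD − V_GS)/R = (7.1 − 0.856) / 22.1 = 0.283 mA.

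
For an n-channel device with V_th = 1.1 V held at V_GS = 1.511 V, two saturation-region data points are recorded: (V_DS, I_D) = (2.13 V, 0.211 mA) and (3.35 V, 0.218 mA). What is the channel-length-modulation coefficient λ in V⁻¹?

λ = 0.0289 V⁻¹

With V_GS fixed, I_D ∝ (1 + λ V_DS) in saturation, so I_D2/I_D1 = (1 + λ V_DS2)/(1 + λ V_DS1).
0.218/0.211 = 1.033 = (1 + 3.35 λ)/(1 + 2.13 λ).
Solving: λ (I_D1 V_DS2 − I_D2 V_DS1) = I_D2 − I_D1, so λ = (0.218 − 0.211) / (0.211 × 3.35 − 0.218 × 2.13) = 0.007 / 0.243 = 0.0289 V⁻¹.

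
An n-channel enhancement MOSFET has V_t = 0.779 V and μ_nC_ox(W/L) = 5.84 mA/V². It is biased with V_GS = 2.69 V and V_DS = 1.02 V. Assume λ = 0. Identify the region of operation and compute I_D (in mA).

V_ov = V_GS − V_t = 2.69 − 0.779 = 1.91 V.
Since V_DS = 1.02 V < V_ov = 1.91 V, the device is in the triode region.
I_D = k_n [V_ov · V_DS − ½ V_DS²] = 5.84 × [1.91 × 1.02 − 0.5 × 1.02²] = 8.35 mA.

Triode; I_D = 8.35 mA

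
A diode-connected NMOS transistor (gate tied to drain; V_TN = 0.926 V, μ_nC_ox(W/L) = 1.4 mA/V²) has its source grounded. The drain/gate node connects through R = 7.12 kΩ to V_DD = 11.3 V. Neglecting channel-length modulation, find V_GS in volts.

With gate tied to drain, V_GS = V_DS ≥ V_GS − V_TN, so the device is in saturation.
KCL at the drain: ½ k_n (V_GS − V_TN)² = (V_DD − V_GS)/R.
Let x = V_GS − 0.926. Then 4.98 x² + x − 10.37 = 0, giving x = 1.35 V (positive root), so V_GS = 2.27 V.
I_D = (V_DD − V_GS)/R = (11.3 − 2.27) / 7.12 = 1.27 mA.

V_GS = 2.27 V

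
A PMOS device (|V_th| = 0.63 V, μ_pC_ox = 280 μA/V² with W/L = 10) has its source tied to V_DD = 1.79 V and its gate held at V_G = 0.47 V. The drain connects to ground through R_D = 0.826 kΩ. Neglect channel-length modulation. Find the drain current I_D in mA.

I_D = 0.667 mA

V_SG = V_DD − V_G = 1.79 − 0.47 = 1.32 V, so V_ov = 1.32 − 0.63 = 0.69 V.
k_p = μ_pC_ox · (W/L) = 2.8 mA/V².
Assume saturation: I_D = ½ k_p V_ov² = 0.5 × 2.8 × 0.69² = 0.667 mA, giving V_SD = V_DD − I_D R_D = 1.79 − 0.667 × 0.826 = 1.24 V.
V_SD = 1.24 V ≥ V_ov = 0.69 V, confirming saturation.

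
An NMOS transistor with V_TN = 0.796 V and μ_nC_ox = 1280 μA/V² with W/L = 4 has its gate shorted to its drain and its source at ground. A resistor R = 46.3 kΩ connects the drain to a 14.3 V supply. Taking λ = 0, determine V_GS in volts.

With gate tied to drain, V_GS = V_DS ≥ V_GS − V_TN, so the device is in saturation.
k_n = μ_nC_ox · (W/L) = 5.12 mA/V².
KCL at the drain: ½ k_n (V_GS − V_TN)² = (V_DD − V_GS)/R.
Let x = V_GS − 0.796. Then 119 x² + x − 13.5 = 0, giving x = 0.333 V (positive root), so V_GS = 1.13 V.
I_D = (V_DD − V_GS)/R = (14.3 − 1.13) / 46.3 = 0.284 mA.

V_GS = 1.13 V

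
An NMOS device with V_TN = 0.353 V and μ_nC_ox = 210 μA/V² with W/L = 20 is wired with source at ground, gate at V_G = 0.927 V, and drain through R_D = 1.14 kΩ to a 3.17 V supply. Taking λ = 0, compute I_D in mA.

I_D = 0.692 mA

V_GS = V_G = 0.927 V, so V_ov = 0.927 − 0.353 = 0.574 V.
k_n = μ_nC_ox · (W/L) = 4.2 mA/V².
Assume saturation: I_D = ½ k_n V_ov² = 0.5 × 4.2 × 0.574² = 0.692 mA, giving V_DS = V_DD − I_D R_D = 3.17 − 0.692 × 1.14 = 2.38 V.
V_DS = 2.38 V ≥ V_ov = 0.574 V, confirming saturation.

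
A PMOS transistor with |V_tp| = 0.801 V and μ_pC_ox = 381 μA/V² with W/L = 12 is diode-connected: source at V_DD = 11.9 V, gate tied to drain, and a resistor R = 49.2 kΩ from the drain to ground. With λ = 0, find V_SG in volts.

V_SG = 1.11 V

With gate tied to drain, V_SG = V_SD ≥ V_SG − |V_tp|, so the device is in saturation.
k_p = μ_pC_ox · (W/L) = 4.572 mA/V².
KCL at the drain: ½ k_p (V_SG − |V_tp|)² = (V_DD − V_SG)/R.
Let x = V_SG − 0.801. Then 112 x² + x − 11.1 = 0, giving x = 0.31 V (positive root), so V_SG = 1.11 V.
I_D = (V_DD − V_SG)/R = (11.9 − 1.11) / 49.2 = 0.219 mA.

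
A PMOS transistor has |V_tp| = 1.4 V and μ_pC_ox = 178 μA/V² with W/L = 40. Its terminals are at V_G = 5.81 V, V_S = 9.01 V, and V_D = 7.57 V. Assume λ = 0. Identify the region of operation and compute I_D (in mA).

Triode; I_D = 11.1 mA

V_SG = V_S − V_G = 9.01 − 5.81 = 3.2 V; V_SD = V_S − V_D = 9.01 − 7.57 = 1.44 V.
k_p = μ_pC_ox · (W/L) = 7.12 mA/V².
V_ov = V_SG − |V_tp| = 3.2 − 1.4 = 1.8 V.
Since V_SD = 1.44 V < V_ov = 1.8 V, the device is in the triode region.
I_D = k_p [V_ov · V_SD − ½ V_SD²] = 7.12 × [1.8 × 1.44 − 0.5 × 1.44²] = 11.1 mA.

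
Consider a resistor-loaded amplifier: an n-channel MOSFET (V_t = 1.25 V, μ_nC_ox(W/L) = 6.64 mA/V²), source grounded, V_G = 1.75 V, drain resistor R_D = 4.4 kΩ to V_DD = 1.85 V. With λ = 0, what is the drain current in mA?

I_D = 0.390 mA

V_GS = V_G = 1.75 V, so V_ov = 1.75 − 1.25 = 0.5 V.
Assume saturation: I_D = ½ k_n V_ov² = 0.5 × 6.64 × 0.5² = 0.83 mA, giving V_DS = V_DD − I_D R_D = 1.85 − 0.83 × 4.4 = -1.8 V.
But -1.8 V < V_ov = 0.5 V, so the device is actually in triode.
In triode I_D = k_n[V_ov V_DS − ½ V_DS²] and I_D = (V_DD − V_DS)/R_D. Equating: 14.6 V_DS² − 15.61 V_DS + 1.85 = 0, giving V_DS = 0.136 V (the root below V_ov).
I_D = (1.85 − 0.136) / 4.4 = 0.39 mA.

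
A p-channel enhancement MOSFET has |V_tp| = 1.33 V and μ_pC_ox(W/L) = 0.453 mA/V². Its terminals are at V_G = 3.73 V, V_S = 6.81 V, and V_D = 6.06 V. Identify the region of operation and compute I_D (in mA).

V_SG = V_S − V_G = 6.81 − 3.73 = 3.08 V; V_SD = V_S − V_D = 6.81 − 6.06 = 0.75 V.
V_ov = V_SG − |V_tp| = 3.08 − 1.33 = 1.75 V.
Since V_SD = 0.75 V < V_ov = 1.75 V, the device is in the triode region.
I_D = k_p [V_ov · V_SD − ½ V_SD²] = 0.453 × [1.75 × 0.75 − 0.5 × 0.75²] = 0.467 mA.

Triode; I_D = 0.467 mA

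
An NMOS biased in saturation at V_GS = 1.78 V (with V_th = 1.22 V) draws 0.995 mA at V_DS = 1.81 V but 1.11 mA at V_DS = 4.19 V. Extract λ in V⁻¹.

With V_GS fixed, I_D ∝ (1 + λ V_DS) in saturation, so I_D2/I_D1 = (1 + λ V_DS2)/(1 + λ V_DS1).
1.11/0.995 = 1.116 = (1 + 4.19 λ)/(1 + 1.81 λ).
Solving: λ (I_D1 V_DS2 − I_D2 V_DS1) = I_D2 − I_D1, so λ = (1.11 − 0.995) / (0.995 × 4.19 − 1.11 × 1.81) = 0.115 / 2.16 = 0.0532 V⁻¹.

λ = 0.0532 V⁻¹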